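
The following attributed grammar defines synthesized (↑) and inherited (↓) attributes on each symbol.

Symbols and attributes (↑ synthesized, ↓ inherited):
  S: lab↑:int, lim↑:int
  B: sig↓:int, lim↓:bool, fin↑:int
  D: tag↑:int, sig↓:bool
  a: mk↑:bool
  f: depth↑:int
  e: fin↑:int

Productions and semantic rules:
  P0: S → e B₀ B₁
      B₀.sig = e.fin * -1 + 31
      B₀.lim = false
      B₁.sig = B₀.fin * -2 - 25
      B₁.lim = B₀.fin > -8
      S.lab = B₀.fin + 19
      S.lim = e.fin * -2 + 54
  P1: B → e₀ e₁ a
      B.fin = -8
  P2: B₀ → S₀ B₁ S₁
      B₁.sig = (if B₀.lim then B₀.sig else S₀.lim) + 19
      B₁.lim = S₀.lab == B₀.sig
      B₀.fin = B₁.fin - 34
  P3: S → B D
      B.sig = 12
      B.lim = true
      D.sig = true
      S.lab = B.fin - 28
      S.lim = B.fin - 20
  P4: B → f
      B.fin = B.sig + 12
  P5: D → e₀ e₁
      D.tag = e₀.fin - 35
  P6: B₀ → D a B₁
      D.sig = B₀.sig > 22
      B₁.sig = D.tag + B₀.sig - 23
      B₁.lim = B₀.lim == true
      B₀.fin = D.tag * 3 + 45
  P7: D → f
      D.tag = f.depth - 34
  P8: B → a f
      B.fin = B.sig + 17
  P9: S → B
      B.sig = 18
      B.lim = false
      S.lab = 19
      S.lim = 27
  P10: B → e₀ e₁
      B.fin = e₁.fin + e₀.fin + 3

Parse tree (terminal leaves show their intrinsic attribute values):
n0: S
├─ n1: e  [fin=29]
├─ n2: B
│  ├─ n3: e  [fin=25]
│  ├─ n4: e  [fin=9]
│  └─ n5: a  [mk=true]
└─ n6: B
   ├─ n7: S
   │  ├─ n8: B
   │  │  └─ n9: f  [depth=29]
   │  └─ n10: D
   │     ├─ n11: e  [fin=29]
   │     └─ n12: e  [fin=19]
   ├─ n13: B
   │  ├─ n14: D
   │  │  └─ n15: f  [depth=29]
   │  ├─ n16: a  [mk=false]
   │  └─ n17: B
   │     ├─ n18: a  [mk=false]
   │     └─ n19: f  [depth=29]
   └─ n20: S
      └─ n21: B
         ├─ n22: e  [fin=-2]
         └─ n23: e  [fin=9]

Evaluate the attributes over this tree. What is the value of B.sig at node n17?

1. n1.fin = 29  [terminal]
2. n2.sig = 2  [e.fin * -1 + 31]
3. n2.lim = false  [false]
4. n3.fin = 25  [terminal]
5. n4.fin = 9  [terminal]
6. n5.mk = true  [terminal]
7. n2.fin = -8  [-8]
8. n6.sig = -9  [B₀.fin * -2 - 25]
9. n6.lim = false  [B₀.fin > -8]
10. n8.sig = 12  [12]
11. n8.lim = true  [true]
12. n9.depth = 29  [terminal]
13. n8.fin = 24  [B.sig + 12]
14. n10.sig = true  [true]
15. n11.fin = 29  [terminal]
16. n12.fin = 19  [terminal]
17. n10.tag = -6  [e₀.fin - 35]
18. n7.lab = -4  [B.fin - 28]
19. n7.lim = 4  [B.fin - 20]
20. n13.sig = 23  [(if B₀.lim then B₀.sig else S₀.lim) + 19]
21. n13.lim = false  [S₀.lab == B₀.sig]
22. n14.sig = true  [B₀.sig > 22]
23. n15.depth = 29  [terminal]
24. n14.tag = -5  [f.depth - 34]
25. n16.mk = false  [terminal]
26. n17.sig = -5  [D.tag + B₀.sig - 23]
27. n17.lim = false  [B₀.lim == true]
28. n18.mk = false  [terminal]
29. n19.depth = 29  [terminal]
30. n17.fin = 12  [B.sig + 17]
31. n13.fin = 30  [D.tag * 3 + 45]
32. n21.sig = 18  [18]
33. n21.lim = false  [false]
34. n22.fin = -2  [terminal]
35. n23.fin = 9  [terminal]
36. n21.fin = 10  [e₁.fin + e₀.fin + 3]
37. n20.lab = 19  [19]
38. n20.lim = 27  [27]
39. n6.fin = -4  [B₁.fin - 34]
40. n0.lab = 11  [B₀.fin + 19]
41. n0.lim = -4  [e.fin * -2 + 54]

-5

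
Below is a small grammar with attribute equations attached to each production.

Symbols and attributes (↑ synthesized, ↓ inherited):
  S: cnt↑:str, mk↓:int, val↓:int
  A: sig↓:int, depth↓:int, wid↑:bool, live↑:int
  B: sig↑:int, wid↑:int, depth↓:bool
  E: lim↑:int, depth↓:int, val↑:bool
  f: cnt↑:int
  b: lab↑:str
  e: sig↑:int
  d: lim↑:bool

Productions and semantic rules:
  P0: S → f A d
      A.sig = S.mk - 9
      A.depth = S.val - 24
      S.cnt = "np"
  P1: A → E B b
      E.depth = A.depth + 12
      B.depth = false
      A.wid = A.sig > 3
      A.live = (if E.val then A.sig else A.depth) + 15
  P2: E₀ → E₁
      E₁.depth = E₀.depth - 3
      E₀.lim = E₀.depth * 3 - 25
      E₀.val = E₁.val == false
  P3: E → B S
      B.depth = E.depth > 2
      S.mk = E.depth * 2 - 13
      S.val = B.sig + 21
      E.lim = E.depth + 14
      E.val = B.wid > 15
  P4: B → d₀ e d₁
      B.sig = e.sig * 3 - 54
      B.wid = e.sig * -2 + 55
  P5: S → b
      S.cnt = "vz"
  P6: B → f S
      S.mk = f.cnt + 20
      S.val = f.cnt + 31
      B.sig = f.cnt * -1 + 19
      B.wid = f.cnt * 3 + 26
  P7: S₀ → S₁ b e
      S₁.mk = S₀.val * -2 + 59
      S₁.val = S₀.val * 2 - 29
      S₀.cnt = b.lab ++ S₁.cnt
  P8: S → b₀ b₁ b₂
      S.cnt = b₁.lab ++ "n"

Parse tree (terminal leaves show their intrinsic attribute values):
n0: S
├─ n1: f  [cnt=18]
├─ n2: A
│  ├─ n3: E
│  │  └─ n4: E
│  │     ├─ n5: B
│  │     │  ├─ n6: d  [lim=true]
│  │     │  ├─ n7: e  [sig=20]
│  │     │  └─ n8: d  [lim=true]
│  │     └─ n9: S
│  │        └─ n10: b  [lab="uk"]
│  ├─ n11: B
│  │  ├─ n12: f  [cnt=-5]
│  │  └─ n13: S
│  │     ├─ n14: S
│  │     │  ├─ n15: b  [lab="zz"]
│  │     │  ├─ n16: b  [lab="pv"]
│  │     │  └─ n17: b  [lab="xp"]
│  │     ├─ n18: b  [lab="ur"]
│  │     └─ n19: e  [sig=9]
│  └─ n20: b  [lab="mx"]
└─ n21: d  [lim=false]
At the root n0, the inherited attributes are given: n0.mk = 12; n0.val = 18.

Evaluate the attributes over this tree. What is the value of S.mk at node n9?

1. n0.mk = 12  [given at root]
2. n0.val = 18  [given at root]
3. n1.cnt = 18  [terminal]
4. n2.sig = 3  [S.mk - 9]
5. n2.depth = -6  [S.val - 24]
6. n3.depth = 6  [A.depth + 12]
7. n4.depth = 3  [E₀.depth - 3]
8. n5.depth = true  [E.depth > 2]
9. n6.lim = true  [terminal]
10. n7.sig = 20  [terminal]
11. n8.lim = true  [terminal]
12. n5.sig = 6  [e.sig * 3 - 54]
13. n5.wid = 15  [e.sig * -2 + 55]
14. n9.mk = -7  [E.depth * 2 - 13]
15. n9.val = 27  [B.sig + 21]
16. n10.lab = "uk"  [terminal]
17. n9.cnt = "vz"  ["vz"]
18. n4.lim = 17  [E.depth + 14]
19. n4.val = false  [B.wid > 15]
20. n3.lim = -7  [E₀.depth * 3 - 25]
21. n3.val = true  [E₁.val == false]
22. n11.depth = false  [false]
23. n12.cnt = -5  [terminal]
24. n13.mk = 15  [f.cnt + 20]
25. n13.val = 26  [f.cnt + 31]
26. n14.mk = 7  [S₀.val * -2 + 59]
27. n14.val = 23  [S₀.val * 2 - 29]
28. n15.lab = "zz"  [terminal]
29. n16.lab = "pv"  [terminal]
30. n17.lab = "xp"  [terminal]
31. n14.cnt = "pvn"  [b₁.lab ++ "n"]
32. n18.lab = "ur"  [terminal]
33. n19.sig = 9  [terminal]
34. n13.cnt = "urpvn"  [b.lab ++ S₁.cnt]
35. n11.sig = 24  [f.cnt * -1 + 19]
36. n11.wid = 11  [f.cnt * 3 + 26]
37. n20.lab = "mx"  [terminal]
38. n2.wid = false  [A.sig > 3]
39. n2.live = 18  [(if E.val then A.sig else A.depth) + 15]
40. n21.lim = false  [terminal]
41. n0.cnt = "np"  ["np"]

-7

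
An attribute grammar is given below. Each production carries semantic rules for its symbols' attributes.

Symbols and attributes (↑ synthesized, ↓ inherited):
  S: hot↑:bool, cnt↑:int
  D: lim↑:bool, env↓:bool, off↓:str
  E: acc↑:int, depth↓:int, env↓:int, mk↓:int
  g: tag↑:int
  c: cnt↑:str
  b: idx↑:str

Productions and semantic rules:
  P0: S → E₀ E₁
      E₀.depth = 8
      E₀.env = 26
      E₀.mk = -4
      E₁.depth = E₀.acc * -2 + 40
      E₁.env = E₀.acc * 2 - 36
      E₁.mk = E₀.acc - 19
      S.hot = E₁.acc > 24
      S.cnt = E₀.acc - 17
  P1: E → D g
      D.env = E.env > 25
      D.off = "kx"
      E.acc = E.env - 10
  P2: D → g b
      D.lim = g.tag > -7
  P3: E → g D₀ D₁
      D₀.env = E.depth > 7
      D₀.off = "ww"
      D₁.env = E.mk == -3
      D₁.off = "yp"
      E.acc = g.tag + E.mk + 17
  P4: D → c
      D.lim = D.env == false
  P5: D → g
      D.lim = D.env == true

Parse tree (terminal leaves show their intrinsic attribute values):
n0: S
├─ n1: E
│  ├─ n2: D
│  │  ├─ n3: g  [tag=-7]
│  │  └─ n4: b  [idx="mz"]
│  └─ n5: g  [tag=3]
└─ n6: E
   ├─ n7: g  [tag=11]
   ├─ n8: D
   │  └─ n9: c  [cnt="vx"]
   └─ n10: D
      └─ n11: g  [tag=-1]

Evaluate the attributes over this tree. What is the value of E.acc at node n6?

25

1. n1.depth = 8  [8]
2. n1.env = 26  [26]
3. n1.mk = -4  [-4]
4. n2.env = true  [E.env > 25]
5. n2.off = "kx"  ["kx"]
6. n3.tag = -7  [terminal]
7. n4.idx = "mz"  [terminal]
8. n2.lim = false  [g.tag > -7]
9. n5.tag = 3  [terminal]
10. n1.acc = 16  [E.env - 10]
11. n6.depth = 8  [E₀.acc * -2 + 40]
12. n6.env = -4  [E₀.acc * 2 - 36]
13. n6.mk = -3  [E₀.acc - 19]
14. n7.tag = 11  [terminal]
15. n8.env = true  [E.depth > 7]
16. n8.off = "ww"  ["ww"]
17. n9.cnt = "vx"  [terminal]
18. n8.lim = false  [D.env == false]
19. n10.env = true  [E.mk == -3]
20. n10.off = "yp"  ["yp"]
21. n11.tag = -1  [terminal]
22. n10.lim = true  [D.env == true]
23. n6.acc = 25  [g.tag + E.mk + 17]
24. n0.hot = true  [E₁.acc > 24]
25. n0.cnt = -1  [E₀.acc - 17]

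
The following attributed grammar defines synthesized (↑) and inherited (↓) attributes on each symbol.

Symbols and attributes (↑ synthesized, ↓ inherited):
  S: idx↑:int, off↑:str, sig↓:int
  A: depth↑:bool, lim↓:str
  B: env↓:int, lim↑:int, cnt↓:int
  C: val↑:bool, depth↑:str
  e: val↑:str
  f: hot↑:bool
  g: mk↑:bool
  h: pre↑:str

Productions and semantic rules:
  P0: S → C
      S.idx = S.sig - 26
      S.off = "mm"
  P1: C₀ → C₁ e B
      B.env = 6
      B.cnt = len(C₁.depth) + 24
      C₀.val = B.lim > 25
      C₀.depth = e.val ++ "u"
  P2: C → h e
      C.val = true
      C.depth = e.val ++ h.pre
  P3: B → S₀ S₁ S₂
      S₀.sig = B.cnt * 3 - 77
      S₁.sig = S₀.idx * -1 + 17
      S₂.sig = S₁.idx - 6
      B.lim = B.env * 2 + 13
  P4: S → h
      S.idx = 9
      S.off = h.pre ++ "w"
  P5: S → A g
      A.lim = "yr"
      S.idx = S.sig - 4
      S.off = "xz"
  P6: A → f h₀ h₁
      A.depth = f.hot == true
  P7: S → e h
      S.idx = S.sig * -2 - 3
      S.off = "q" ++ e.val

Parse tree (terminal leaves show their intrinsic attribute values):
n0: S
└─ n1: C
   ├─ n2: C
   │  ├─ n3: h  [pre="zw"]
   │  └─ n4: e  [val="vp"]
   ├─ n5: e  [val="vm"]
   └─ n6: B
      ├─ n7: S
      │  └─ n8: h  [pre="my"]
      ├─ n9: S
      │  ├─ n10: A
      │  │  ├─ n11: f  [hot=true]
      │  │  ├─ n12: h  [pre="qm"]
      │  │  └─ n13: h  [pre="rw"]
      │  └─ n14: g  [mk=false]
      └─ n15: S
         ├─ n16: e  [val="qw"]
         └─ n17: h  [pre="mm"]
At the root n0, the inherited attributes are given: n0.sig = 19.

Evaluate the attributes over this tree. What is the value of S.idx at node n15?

1. n0.sig = 19  [given at root]
2. n3.pre = "zw"  [terminal]
3. n4.val = "vp"  [terminal]
4. n2.val = true  [true]
5. n2.depth = "vpzw"  [e.val ++ h.pre]
6. n5.val = "vm"  [terminal]
7. n6.env = 6  [6]
8. n6.cnt = 28  [len(C₁.depth) + 24]
9. n7.sig = 7  [B.cnt * 3 - 77]
10. n8.pre = "my"  [terminal]
11. n7.idx = 9  [9]
12. n7.off = "myw"  [h.pre ++ "w"]
13. n9.sig = 8  [S₀.idx * -1 + 17]
14. n10.lim = "yr"  ["yr"]
15. n11.hot = true  [terminal]
16. n12.pre = "qm"  [terminal]
17. n13.pre = "rw"  [terminal]
18. n10.depth = true  [f.hot == true]
19. n14.mk = false  [terminal]
20. n9.idx = 4  [S.sig - 4]
21. n9.off = "xz"  ["xz"]
22. n15.sig = -2  [S₁.idx - 6]
23. n16.val = "qw"  [terminal]
24. n17.pre = "mm"  [terminal]
25. n15.idx = 1  [S.sig * -2 - 3]
26. n15.off = "qqw"  ["q" ++ e.val]
27. n6.lim = 25  [B.env * 2 + 13]
28. n1.val = false  [B.lim > 25]
29. n1.depth = "vmu"  [e.val ++ "u"]
30. n0.idx = -7  [S.sig - 26]
31. n0.off = "mm"  ["mm"]

1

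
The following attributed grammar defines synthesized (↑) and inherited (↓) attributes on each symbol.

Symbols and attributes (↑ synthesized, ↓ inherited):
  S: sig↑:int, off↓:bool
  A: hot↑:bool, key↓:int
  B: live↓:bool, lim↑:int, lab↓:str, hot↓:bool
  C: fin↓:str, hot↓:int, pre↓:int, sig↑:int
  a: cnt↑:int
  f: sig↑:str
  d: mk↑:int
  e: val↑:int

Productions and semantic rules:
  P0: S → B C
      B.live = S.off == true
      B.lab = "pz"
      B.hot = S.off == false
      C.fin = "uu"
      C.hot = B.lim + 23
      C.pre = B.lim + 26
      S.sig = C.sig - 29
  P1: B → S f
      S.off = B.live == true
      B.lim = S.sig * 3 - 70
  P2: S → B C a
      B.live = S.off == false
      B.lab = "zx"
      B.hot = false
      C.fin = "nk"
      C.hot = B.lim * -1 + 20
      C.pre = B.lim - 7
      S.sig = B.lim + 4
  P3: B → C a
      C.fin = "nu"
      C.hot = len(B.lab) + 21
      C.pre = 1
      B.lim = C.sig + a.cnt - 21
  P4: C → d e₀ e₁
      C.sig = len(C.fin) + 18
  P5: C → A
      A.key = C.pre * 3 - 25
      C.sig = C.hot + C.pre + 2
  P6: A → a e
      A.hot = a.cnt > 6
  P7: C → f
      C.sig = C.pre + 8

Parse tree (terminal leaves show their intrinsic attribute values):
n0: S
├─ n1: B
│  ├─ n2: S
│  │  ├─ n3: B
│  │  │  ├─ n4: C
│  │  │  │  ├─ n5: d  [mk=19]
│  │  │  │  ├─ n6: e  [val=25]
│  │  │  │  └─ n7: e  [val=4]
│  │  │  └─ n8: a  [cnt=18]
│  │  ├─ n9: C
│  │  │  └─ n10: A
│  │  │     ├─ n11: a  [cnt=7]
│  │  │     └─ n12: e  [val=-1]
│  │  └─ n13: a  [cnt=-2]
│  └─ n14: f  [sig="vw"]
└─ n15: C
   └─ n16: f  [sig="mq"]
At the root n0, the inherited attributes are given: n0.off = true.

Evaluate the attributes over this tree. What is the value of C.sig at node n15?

1. n0.off = true  [given at root]
2. n1.live = true  [S.off == true]
3. n1.lab = "pz"  ["pz"]
4. n1.hot = false  [S.off == false]
5. n2.off = true  [B.live == true]
6. n3.live = false  [S.off == false]
7. n3.lab = "zx"  ["zx"]
8. n3.hot = false  [false]
9. n4.fin = "nu"  ["nu"]
10. n4.hot = 23  [len(B.lab) + 21]
11. n4.pre = 1  [1]
12. n5.mk = 19  [terminal]
13. n6.val = 25  [terminal]
14. n7.val = 4  [terminal]
15. n4.sig = 20  [len(C.fin) + 18]
16. n8.cnt = 18  [terminal]
17. n3.lim = 17  [C.sig + a.cnt - 21]
18. n9.fin = "nk"  ["nk"]
19. n9.hot = 3  [B.lim * -1 + 20]
20. n9.pre = 10  [B.lim - 7]
21. n10.key = 5  [C.pre * 3 - 25]
22. n11.cnt = 7  [terminal]
23. n12.val = -1  [terminal]
24. n10.hot = true  [a.cnt > 6]
25. n9.sig = 15  [C.hot + C.pre + 2]
26. n13.cnt = -2  [terminal]
27. n2.sig = 21  [B.lim + 4]
28. n14.sig = "vw"  [terminal]
29. n1.lim = -7  [S.sig * 3 - 70]
30. n15.fin = "uu"  ["uu"]
31. n15.hot = 16  [B.lim + 23]
32. n15.pre = 19  [B.lim + 26]
33. n16.sig = "mq"  [terminal]
34. n15.sig = 27  [C.pre + 8]
35. n0.sig = -2  [C.sig - 29]

27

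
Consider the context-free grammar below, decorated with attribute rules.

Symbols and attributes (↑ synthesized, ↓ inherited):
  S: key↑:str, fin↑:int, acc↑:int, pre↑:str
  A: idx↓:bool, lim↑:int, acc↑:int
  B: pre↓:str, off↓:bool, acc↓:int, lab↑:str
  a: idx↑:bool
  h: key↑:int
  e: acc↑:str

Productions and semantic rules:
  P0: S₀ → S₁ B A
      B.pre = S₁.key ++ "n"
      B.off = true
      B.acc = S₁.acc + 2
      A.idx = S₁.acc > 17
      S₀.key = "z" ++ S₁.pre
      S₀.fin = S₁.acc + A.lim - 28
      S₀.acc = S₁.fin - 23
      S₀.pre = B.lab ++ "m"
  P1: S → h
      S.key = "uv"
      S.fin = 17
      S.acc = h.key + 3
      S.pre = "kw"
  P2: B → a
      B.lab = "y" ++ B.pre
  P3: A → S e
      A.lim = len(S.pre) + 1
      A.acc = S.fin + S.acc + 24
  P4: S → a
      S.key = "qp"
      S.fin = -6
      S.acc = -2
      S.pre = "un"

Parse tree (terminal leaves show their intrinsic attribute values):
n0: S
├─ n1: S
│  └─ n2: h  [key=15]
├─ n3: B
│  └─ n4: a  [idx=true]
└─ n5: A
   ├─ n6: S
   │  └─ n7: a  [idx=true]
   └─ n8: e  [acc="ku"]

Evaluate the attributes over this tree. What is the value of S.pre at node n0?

"yuvnm"

1. n2.key = 15  [terminal]
2. n1.key = "uv"  ["uv"]
3. n1.fin = 17  [17]
4. n1.acc = 18  [h.key + 3]
5. n1.pre = "kw"  ["kw"]
6. n3.pre = "uvn"  [S₁.key ++ "n"]
7. n3.off = true  [true]
8. n3.acc = 20  [S₁.acc + 2]
9. n4.idx = true  [terminal]
10. n3.lab = "yuvn"  ["y" ++ B.pre]
11. n5.idx = true  [S₁.acc > 17]
12. n7.idx = true  [terminal]
13. n6.key = "qp"  ["qp"]
14. n6.fin = -6  [-6]
15. n6.acc = -2  [-2]
16. n6.pre = "un"  ["un"]
17. n8.acc = "ku"  [terminal]
18. n5.lim = 3  [len(S.pre) + 1]
19. n5.acc = 16  [S.fin + S.acc + 24]
20. n0.key = "zkw"  ["z" ++ S₁.pre]
21. n0.fin = -7  [S₁.acc + A.lim - 28]
22. n0.acc = -6  [S₁.fin - 23]
23. n0.pre = "yuvnm"  [B.lab ++ "m"]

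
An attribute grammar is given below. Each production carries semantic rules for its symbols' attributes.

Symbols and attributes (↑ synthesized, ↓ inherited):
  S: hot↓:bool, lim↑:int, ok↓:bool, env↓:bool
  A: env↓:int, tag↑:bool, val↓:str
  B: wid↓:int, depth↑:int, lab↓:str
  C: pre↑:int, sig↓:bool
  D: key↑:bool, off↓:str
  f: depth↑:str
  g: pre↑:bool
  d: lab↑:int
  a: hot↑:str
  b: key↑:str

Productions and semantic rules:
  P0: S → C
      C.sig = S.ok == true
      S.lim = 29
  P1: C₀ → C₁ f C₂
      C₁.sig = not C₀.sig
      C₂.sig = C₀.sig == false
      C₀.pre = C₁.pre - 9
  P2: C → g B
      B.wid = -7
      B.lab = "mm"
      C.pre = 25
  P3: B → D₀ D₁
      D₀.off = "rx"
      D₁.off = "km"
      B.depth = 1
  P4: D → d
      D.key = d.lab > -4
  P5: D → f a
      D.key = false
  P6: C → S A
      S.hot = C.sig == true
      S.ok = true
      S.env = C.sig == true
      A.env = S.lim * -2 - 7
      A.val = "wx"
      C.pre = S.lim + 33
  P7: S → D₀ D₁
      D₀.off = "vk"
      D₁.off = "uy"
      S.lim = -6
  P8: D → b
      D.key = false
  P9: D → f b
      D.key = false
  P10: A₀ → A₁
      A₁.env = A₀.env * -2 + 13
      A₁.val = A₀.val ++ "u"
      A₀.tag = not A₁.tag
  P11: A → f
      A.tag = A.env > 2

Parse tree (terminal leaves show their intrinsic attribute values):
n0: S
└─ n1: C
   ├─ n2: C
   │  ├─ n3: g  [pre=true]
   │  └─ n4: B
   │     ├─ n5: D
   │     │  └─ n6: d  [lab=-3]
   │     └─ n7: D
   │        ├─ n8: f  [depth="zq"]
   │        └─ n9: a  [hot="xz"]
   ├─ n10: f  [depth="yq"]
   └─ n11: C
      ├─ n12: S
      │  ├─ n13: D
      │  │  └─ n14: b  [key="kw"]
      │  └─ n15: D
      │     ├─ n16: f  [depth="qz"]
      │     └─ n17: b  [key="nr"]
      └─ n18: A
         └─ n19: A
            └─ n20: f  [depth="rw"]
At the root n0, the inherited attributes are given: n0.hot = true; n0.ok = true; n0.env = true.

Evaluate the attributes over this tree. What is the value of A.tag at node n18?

false

1. n0.hot = true  [given at root]
2. n0.ok = true  [given at root]
3. n0.env = true  [given at root]
4. n1.sig = true  [S.ok == true]
5. n2.sig = false  [not C₀.sig]
6. n3.pre = true  [terminal]
7. n4.wid = -7  [-7]
8. n4.lab = "mm"  ["mm"]
9. n5.off = "rx"  ["rx"]
10. n6.lab = -3  [terminal]
11. n5.key = true  [d.lab > -4]
12. n7.off = "km"  ["km"]
13. n8.depth = "zq"  [terminal]
14. n9.hot = "xz"  [terminal]
15. n7.key = false  [false]
16. n4.depth = 1  [1]
17. n2.pre = 25  [25]
18. n10.depth = "yq"  [terminal]
19. n11.sig = false  [C₀.sig == false]
20. n12.hot = false  [C.sig == true]
21. n12.ok = true  [true]
22. n12.env = false  [C.sig == true]
23. n13.off = "vk"  ["vk"]
24. n14.key = "kw"  [terminal]
25. n13.key = false  [false]
26. n15.off = "uy"  ["uy"]
27. n16.depth = "qz"  [terminal]
28. n17.key = "nr"  [terminal]
29. n15.key = false  [false]
30. n12.lim = -6  [-6]
31. n18.env = 5  [S.lim * -2 - 7]
32. n18.val = "wx"  ["wx"]
33. n19.env = 3  [A₀.env * -2 + 13]
34. n19.val = "wxu"  [A₀.val ++ "u"]
35. n20.depth = "rw"  [terminal]
36. n19.tag = true  [A.env > 2]
37. n18.tag = false  [not A₁.tag]
38. n11.pre = 27  [S.lim + 33]
39. n1.pre = 16  [C₁.pre - 9]
40. n0.lim = 29  [29]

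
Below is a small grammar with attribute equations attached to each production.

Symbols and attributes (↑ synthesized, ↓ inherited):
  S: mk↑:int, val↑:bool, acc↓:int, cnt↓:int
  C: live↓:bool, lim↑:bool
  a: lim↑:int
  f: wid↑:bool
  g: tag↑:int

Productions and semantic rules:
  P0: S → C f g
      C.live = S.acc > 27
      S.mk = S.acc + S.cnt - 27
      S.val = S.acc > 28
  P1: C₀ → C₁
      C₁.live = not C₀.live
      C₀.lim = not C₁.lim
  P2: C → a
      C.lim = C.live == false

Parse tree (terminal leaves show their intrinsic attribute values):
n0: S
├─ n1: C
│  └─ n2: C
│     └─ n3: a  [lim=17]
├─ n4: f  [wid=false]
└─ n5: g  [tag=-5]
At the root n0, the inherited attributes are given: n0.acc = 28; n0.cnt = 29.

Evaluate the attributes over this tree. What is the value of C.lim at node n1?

1. n0.acc = 28  [given at root]
2. n0.cnt = 29  [given at root]
3. n1.live = true  [S.acc > 27]
4. n2.live = false  [not C₀.live]
5. n3.lim = 17  [terminal]
6. n2.lim = true  [C.live == false]
7. n1.lim = false  [not C₁.lim]
8. n4.wid = false  [terminal]
9. n5.tag = -5  [terminal]
10. n0.mk = 30  [S.acc + S.cnt - 27]
11. n0.val = false  [S.acc > 28]

false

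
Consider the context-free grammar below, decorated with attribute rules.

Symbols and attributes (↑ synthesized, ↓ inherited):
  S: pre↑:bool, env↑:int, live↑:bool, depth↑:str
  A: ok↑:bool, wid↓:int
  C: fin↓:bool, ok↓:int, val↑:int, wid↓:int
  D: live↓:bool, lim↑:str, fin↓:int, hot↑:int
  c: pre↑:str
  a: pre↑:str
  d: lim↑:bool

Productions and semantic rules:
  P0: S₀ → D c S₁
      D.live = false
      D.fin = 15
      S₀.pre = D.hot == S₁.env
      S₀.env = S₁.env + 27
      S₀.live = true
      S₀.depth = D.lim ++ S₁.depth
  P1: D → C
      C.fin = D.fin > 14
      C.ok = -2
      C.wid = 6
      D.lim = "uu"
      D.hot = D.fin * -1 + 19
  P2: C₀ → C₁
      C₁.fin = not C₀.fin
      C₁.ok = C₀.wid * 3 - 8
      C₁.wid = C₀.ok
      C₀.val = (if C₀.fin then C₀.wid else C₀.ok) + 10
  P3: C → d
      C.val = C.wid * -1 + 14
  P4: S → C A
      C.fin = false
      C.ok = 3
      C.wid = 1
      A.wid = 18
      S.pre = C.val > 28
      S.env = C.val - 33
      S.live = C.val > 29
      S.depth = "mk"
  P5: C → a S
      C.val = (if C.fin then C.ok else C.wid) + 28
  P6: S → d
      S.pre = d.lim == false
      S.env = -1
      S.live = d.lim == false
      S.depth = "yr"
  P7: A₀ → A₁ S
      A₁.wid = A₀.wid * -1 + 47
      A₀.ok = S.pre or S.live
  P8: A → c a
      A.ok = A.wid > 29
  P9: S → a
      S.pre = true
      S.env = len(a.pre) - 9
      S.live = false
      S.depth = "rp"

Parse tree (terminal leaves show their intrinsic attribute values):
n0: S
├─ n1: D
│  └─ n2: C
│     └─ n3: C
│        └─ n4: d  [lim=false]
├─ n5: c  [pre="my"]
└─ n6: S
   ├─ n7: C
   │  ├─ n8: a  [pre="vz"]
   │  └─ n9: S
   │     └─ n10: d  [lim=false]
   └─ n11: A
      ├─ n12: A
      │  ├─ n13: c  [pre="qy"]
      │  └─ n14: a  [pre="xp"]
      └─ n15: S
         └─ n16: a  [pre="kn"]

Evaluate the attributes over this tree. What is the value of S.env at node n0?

1. n1.live = false  [false]
2. n1.fin = 15  [15]
3. n2.fin = true  [D.fin > 14]
4. n2.ok = -2  [-2]
5. n2.wid = 6  [6]
6. n3.fin = false  [not C₀.fin]
7. n3.ok = 10  [C₀.wid * 3 - 8]
8. n3.wid = -2  [C₀.ok]
9. n4.lim = false  [terminal]
10. n3.val = 16  [C.wid * -1 + 14]
11. n2.val = 16  [(if C₀.fin then C₀.wid else C₀.ok) + 10]
12. n1.lim = "uu"  ["uu"]
13. n1.hot = 4  [D.fin * -1 + 19]
14. n5.pre = "my"  [terminal]
15. n7.fin = false  [false]
16. n7.ok = 3  [3]
17. n7.wid = 1  [1]
18. n8.pre = "vz"  [terminal]
19. n10.lim = false  [terminal]
20. n9.pre = true  [d.lim == false]
21. n9.env = -1  [-1]
22. n9.live = true  [d.lim == false]
23. n9.depth = "yr"  ["yr"]
24. n7.val = 29  [(if C.fin then C.ok else C.wid) + 28]
25. n11.wid = 18  [18]
26. n12.wid = 29  [A₀.wid * -1 + 47]
27. n13.pre = "qy"  [terminal]
28. n14.pre = "xp"  [terminal]
29. n12.ok = false  [A.wid > 29]
30. n16.pre = "kn"  [terminal]
31. n15.pre = true  [true]
32. n15.env = -7  [len(a.pre) - 9]
33. n15.live = false  [false]
34. n15.depth = "rp"  ["rp"]
35. n11.ok = true  [S.pre or S.live]
36. n6.pre = true  [C.val > 28]
37. n6.env = -4  [C.val - 33]
38. n6.live = false  [C.val > 29]
39. n6.depth = "mk"  ["mk"]
40. n0.pre = false  [D.hot == S₁.env]
41. n0.env = 23  [S₁.env + 27]
42. n0.live = true  [true]
43. n0.depth = "uumk"  [D.lim ++ S₁.depth]

23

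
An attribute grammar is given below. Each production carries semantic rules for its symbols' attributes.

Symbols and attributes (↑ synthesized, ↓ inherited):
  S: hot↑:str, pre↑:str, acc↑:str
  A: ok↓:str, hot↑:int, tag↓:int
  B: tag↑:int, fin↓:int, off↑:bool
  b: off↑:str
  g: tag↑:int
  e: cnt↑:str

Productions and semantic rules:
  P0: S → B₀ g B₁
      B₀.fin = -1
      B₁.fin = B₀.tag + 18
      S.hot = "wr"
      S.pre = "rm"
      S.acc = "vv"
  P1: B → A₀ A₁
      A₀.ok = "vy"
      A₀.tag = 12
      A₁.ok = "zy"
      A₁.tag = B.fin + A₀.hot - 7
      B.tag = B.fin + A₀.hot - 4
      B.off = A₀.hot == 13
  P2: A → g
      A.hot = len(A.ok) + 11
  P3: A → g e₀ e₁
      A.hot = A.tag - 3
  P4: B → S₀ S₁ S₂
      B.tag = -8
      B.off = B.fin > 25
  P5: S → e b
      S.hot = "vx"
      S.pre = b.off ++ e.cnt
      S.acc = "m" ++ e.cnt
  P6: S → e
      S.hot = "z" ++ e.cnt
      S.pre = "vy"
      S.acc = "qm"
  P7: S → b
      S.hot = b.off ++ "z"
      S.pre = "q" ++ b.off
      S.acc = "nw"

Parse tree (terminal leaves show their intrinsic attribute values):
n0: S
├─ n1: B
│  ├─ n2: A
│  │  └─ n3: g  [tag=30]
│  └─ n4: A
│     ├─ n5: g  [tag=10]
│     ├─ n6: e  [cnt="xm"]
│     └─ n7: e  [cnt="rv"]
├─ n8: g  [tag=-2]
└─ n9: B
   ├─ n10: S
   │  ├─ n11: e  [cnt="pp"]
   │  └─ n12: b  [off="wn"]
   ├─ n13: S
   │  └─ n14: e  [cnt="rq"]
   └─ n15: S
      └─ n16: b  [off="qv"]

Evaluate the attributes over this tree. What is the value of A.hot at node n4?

2

1. n1.fin = -1  [-1]
2. n2.ok = "vy"  ["vy"]
3. n2.tag = 12  [12]
4. n3.tag = 30  [terminal]
5. n2.hot = 13  [len(A.ok) + 11]
6. n4.ok = "zy"  ["zy"]
7. n4.tag = 5  [B.fin + A₀.hot - 7]
8. n5.tag = 10  [terminal]
9. n6.cnt = "xm"  [terminal]
10. n7.cnt = "rv"  [terminal]
11. n4.hot = 2  [A.tag - 3]
12. n1.tag = 8  [B.fin + A₀.hot - 4]
13. n1.off = true  [A₀.hot == 13]
14. n8.tag = -2  [terminal]
15. n9.fin = 26  [B₀.tag + 18]
16. n11.cnt = "pp"  [terminal]
17. n12.off = "wn"  [terminal]
18. n10.hot = "vx"  ["vx"]
19. n10.pre = "wnpp"  [b.off ++ e.cnt]
20. n10.acc = "mpp"  ["m" ++ e.cnt]
21. n14.cnt = "rq"  [terminal]
22. n13.hot = "zrq"  ["z" ++ e.cnt]
23. n13.pre = "vy"  ["vy"]
24. n13.acc = "qm"  ["qm"]
25. n16.off = "qv"  [terminal]
26. n15.hot = "qvz"  [b.off ++ "z"]
27. n15.pre = "qqv"  ["q" ++ b.off]
28. n15.acc = "nw"  ["nw"]
29. n9.tag = -8  [-8]
30. n9.off = true  [B.fin > 25]
31. n0.hot = "wr"  ["wr"]
32. n0.pre = "rm"  ["rm"]
33. n0.acc = "vv"  ["vv"]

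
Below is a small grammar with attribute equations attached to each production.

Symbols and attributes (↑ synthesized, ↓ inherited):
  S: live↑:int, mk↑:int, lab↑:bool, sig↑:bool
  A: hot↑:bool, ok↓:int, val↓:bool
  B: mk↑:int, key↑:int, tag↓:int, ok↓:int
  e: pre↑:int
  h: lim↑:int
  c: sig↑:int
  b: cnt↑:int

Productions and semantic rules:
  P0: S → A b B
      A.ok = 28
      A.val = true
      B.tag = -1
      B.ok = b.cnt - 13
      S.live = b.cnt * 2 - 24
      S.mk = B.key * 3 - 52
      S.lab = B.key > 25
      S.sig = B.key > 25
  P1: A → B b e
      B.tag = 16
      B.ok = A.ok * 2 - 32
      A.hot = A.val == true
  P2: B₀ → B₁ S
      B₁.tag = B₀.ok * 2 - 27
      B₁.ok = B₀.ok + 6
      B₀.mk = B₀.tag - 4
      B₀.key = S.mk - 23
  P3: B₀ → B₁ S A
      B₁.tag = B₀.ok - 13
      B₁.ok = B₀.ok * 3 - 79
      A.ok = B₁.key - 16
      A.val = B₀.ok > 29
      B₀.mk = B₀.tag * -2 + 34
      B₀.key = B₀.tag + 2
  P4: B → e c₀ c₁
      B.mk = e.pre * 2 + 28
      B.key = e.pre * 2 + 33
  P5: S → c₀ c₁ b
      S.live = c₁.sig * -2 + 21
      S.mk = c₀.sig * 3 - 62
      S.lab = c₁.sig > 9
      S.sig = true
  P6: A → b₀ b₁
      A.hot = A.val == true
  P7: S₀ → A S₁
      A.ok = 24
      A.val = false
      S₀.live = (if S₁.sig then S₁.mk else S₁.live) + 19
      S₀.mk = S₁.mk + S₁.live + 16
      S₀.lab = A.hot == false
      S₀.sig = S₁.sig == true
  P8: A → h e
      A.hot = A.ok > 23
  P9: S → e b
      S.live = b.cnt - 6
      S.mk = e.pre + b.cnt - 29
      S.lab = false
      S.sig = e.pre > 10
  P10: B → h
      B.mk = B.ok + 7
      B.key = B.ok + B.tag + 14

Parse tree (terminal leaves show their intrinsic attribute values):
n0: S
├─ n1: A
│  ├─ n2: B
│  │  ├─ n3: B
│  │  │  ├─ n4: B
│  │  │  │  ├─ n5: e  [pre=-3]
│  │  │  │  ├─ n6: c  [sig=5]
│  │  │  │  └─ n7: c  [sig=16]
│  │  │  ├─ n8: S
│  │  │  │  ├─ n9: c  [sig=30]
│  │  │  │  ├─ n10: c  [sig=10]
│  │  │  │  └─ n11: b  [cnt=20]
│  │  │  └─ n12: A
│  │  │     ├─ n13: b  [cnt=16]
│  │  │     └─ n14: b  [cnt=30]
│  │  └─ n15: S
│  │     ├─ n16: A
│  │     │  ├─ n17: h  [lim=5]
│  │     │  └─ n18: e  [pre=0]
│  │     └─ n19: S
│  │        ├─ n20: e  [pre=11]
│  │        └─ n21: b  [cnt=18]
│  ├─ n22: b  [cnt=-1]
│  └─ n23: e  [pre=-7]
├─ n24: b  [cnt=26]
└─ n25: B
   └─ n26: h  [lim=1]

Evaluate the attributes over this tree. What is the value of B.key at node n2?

1. n1.ok = 28  [28]
2. n1.val = true  [true]
3. n2.tag = 16  [16]
4. n2.ok = 24  [A.ok * 2 - 32]
5. n3.tag = 21  [B₀.ok * 2 - 27]
6. n3.ok = 30  [B₀.ok + 6]
7. n4.tag = 17  [B₀.ok - 13]
8. n4.ok = 11  [B₀.ok * 3 - 79]
9. n5.pre = -3  [terminal]
10. n6.sig = 5  [terminal]
11. n7.sig = 16  [terminal]
12. n4.mk = 22  [e.pre * 2 + 28]
13. n4.key = 27  [e.pre * 2 + 33]
14. n9.sig = 30  [terminal]
15. n10.sig = 10  [terminal]
16. n11.cnt = 20  [terminal]
17. n8.live = 1  [c₁.sig * -2 + 21]
18. n8.mk = 28  [c₀.sig * 3 - 62]
19. n8.lab = true  [c₁.sig > 9]
20. n8.sig = true  [true]
21. n12.ok = 11  [B₁.key - 16]
22. n12.val = true  [B₀.ok > 29]
23. n13.cnt = 16  [terminal]
24. n14.cnt = 30  [terminal]
25. n12.hot = true  [A.val == true]
26. n3.mk = -8  [B₀.tag * -2 + 34]
27. n3.key = 23  [B₀.tag + 2]
28. n16.ok = 24  [24]
29. n16.val = false  [false]
30. n17.lim = 5  [terminal]
31. n18.pre = 0  [terminal]
32. n16.hot = true  [A.ok > 23]
33. n20.pre = 11  [terminal]
34. n21.cnt = 18  [terminal]
35. n19.live = 12  [b.cnt - 6]
36. n19.mk = 0  [e.pre + b.cnt - 29]
37. n19.lab = false  [false]
38. n19.sig = true  [e.pre > 10]
39. n15.live = 19  [(if S₁.sig then S₁.mk else S₁.live) + 19]
40. n15.mk = 28  [S₁.mk + S₁.live + 16]
41. n15.lab = false  [A.hot == false]
42. n15.sig = true  [S₁.sig == true]
43. n2.mk = 12  [B₀.tag - 4]
44. n2.key = 5  [S.mk - 23]
45. n22.cnt = -1  [terminal]
46. n23.pre = -7  [terminal]
47. n1.hot = true  [A.val == true]
48. n24.cnt = 26  [terminal]
49. n25.tag = -1  [-1]
50. n25.ok = 13  [b.cnt - 13]
51. n26.lim = 1  [terminal]
52. n25.mk = 20  [B.ok + 7]
53. n25.key = 26  [B.ok + B.tag + 14]
54. n0.live = 28  [b.cnt * 2 - 24]
55. n0.mk = 26  [B.key * 3 - 52]
56. n0.lab = true  [B.key > 25]
57. n0.sig = true  [B.key > 25]

5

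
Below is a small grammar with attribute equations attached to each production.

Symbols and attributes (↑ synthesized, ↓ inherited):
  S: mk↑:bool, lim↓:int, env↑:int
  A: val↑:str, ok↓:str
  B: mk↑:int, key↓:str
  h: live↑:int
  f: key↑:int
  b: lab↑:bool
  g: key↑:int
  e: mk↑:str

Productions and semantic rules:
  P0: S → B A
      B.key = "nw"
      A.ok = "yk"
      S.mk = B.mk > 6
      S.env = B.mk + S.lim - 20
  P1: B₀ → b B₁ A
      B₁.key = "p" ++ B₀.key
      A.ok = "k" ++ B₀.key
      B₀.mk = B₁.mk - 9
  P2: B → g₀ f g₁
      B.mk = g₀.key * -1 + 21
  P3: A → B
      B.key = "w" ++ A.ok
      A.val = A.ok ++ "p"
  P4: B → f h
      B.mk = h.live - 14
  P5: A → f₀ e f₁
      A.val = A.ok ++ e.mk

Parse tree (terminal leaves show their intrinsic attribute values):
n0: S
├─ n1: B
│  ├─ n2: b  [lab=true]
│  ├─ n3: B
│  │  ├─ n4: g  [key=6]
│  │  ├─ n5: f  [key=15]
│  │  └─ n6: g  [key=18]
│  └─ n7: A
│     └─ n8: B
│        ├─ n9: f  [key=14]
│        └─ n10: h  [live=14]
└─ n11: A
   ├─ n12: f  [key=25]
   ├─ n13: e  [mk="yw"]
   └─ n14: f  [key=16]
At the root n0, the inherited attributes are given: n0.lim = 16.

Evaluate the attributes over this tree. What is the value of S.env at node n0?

1. n0.lim = 16  [given at root]
2. n1.key = "nw"  ["nw"]
3. n2.lab = true  [terminal]
4. n3.key = "pnw"  ["p" ++ B₀.key]
5. n4.key = 6  [terminal]
6. n5.key = 15  [terminal]
7. n6.key = 18  [terminal]
8. n3.mk = 15  [g₀.key * -1 + 21]
9. n7.ok = "knw"  ["k" ++ B₀.key]
10. n8.key = "wknw"  ["w" ++ A.ok]
11. n9.key = 14  [terminal]
12. n10.live = 14  [terminal]
13. n8.mk = 0  [h.live - 14]
14. n7.val = "knwp"  [A.ok ++ "p"]
15. n1.mk = 6  [B₁.mk - 9]
16. n11.ok = "yk"  ["yk"]
17. n12.key = 25  [terminal]
18. n13.mk = "yw"  [terminal]
19. n14.key = 16  [terminal]
20. n11.val = "ykyw"  [A.ok ++ e.mk]
21. n0.mk = false  [B.mk > 6]
22. n0.env = 2  [B.mk + S.lim - 20]

2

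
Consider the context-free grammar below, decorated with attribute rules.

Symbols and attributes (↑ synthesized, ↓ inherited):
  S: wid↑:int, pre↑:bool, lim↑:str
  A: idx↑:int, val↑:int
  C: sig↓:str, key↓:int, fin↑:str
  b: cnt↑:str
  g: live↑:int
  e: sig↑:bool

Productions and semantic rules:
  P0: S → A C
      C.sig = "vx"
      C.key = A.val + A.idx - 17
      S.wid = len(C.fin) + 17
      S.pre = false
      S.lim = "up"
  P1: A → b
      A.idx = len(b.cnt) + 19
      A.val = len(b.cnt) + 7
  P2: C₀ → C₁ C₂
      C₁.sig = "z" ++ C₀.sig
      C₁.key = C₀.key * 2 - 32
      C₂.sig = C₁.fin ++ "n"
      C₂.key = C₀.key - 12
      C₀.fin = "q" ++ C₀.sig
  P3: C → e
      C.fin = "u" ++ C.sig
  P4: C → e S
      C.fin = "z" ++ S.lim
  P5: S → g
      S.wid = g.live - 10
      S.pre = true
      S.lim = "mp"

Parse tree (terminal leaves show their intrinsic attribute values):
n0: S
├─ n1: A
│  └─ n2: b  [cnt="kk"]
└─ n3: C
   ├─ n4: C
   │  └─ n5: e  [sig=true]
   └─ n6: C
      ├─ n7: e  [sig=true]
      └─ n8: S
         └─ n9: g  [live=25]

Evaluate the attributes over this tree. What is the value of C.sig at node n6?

1. n2.cnt = "kk"  [terminal]
2. n1.idx = 21  [len(b.cnt) + 19]
3. n1.val = 9  [len(b.cnt) + 7]
4. n3.sig = "vx"  ["vx"]
5. n3.key = 13  [A.val + A.idx - 17]
6. n4.sig = "zvx"  ["z" ++ C₀.sig]
7. n4.key = -6  [C₀.key * 2 - 32]
8. n5.sig = true  [terminal]
9. n4.fin = "uzvx"  ["u" ++ C.sig]
10. n6.sig = "uzvxn"  [C₁.fin ++ "n"]
11. n6.key = 1  [C₀.key - 12]
12. n7.sig = true  [terminal]
13. n9.live = 25  [terminal]
14. n8.wid = 15  [g.live - 10]
15. n8.pre = true  [true]
16. n8.lim = "mp"  ["mp"]
17. n6.fin = "zmp"  ["z" ++ S.lim]
18. n3.fin = "qvx"  ["q" ++ C₀.sig]
19. n0.wid = 20  [len(C.fin) + 17]
20. n0.pre = false  [false]
21. n0.lim = "up"  ["up"]

"uzvxn"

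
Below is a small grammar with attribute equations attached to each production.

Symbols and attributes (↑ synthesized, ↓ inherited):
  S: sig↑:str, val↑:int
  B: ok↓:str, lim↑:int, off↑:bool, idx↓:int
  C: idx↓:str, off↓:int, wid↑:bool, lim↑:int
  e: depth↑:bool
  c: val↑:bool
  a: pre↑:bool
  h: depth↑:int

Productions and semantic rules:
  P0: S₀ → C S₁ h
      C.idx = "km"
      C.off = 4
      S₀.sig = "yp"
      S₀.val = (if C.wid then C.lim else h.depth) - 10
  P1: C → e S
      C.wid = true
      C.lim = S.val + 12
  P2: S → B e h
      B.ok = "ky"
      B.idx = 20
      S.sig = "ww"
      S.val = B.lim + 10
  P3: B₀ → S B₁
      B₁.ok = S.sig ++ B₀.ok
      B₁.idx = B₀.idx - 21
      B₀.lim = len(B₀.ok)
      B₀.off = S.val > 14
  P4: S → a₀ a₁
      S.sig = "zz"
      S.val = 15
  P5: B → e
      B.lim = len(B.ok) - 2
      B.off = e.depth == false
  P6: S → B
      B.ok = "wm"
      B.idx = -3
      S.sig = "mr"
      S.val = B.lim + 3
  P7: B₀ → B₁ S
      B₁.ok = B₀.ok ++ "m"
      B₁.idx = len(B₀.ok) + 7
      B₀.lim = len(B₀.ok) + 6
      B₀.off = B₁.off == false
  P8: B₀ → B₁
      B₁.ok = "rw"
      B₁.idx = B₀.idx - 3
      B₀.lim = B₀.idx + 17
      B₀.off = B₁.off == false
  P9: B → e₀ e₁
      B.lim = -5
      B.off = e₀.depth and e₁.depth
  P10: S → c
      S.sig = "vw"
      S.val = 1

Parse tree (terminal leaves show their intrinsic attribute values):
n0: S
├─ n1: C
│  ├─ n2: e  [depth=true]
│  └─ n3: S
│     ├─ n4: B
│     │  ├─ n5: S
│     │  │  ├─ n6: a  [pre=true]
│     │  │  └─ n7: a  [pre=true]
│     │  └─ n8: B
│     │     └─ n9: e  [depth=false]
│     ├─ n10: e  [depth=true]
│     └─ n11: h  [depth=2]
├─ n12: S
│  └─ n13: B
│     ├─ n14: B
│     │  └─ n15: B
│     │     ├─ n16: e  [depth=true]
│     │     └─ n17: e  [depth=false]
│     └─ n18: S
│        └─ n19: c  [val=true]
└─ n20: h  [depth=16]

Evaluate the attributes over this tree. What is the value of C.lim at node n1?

24

1. n1.idx = "km"  ["km"]
2. n1.off = 4  [4]
3. n2.depth = true  [terminal]
4. n4.ok = "ky"  ["ky"]
5. n4.idx = 20  [20]
6. n6.pre = true  [terminal]
7. n7.pre = true  [terminal]
8. n5.sig = "zz"  ["zz"]
9. n5.val = 15  [15]
10. n8.ok = "zzky"  [S.sig ++ B₀.ok]
11. n8.idx = -1  [B₀.idx - 21]
12. n9.depth = false  [terminal]
13. n8.lim = 2  [len(B.ok) - 2]
14. n8.off = true  [e.depth == false]
15. n4.lim = 2  [len(B₀.ok)]
16. n4.off = true  [S.val > 14]
17. n10.depth = true  [terminal]
18. n11.depth = 2  [terminal]
19. n3.sig = "ww"  ["ww"]
20. n3.val = 12  [B.lim + 10]
21. n1.wid = true  [true]
22. n1.lim = 24  [S.val + 12]
23. n13.ok = "wm"  ["wm"]
24. n13.idx = -3  [-3]
25. n14.ok = "wmm"  [B₀.ok ++ "m"]
26. n14.idx = 9  [len(B₀.ok) + 7]
27. n15.ok = "rw"  ["rw"]
28. n15.idx = 6  [B₀.idx - 3]
29. n16.depth = true  [terminal]
30. n17.depth = false  [terminal]
31. n15.lim = -5  [-5]
32. n15.off = false  [e₀.depth and e₁.depth]
33. n14.lim = 26  [B₀.idx + 17]
34. n14.off = true  [B₁.off == false]
35. n19.val = true  [terminal]
36. n18.sig = "vw"  ["vw"]
37. n18.val = 1  [1]
38. n13.lim = 8  [len(B₀.ok) + 6]
39. n13.off = false  [B₁.off == false]
40. n12.sig = "mr"  ["mr"]
41. n12.val = 11  [B.lim + 3]
42. n20.depth = 16  [terminal]
43. n0.sig = "yp"  ["yp"]
44. n0.val = 14  [(if C.wid then C.lim else h.depth) - 10]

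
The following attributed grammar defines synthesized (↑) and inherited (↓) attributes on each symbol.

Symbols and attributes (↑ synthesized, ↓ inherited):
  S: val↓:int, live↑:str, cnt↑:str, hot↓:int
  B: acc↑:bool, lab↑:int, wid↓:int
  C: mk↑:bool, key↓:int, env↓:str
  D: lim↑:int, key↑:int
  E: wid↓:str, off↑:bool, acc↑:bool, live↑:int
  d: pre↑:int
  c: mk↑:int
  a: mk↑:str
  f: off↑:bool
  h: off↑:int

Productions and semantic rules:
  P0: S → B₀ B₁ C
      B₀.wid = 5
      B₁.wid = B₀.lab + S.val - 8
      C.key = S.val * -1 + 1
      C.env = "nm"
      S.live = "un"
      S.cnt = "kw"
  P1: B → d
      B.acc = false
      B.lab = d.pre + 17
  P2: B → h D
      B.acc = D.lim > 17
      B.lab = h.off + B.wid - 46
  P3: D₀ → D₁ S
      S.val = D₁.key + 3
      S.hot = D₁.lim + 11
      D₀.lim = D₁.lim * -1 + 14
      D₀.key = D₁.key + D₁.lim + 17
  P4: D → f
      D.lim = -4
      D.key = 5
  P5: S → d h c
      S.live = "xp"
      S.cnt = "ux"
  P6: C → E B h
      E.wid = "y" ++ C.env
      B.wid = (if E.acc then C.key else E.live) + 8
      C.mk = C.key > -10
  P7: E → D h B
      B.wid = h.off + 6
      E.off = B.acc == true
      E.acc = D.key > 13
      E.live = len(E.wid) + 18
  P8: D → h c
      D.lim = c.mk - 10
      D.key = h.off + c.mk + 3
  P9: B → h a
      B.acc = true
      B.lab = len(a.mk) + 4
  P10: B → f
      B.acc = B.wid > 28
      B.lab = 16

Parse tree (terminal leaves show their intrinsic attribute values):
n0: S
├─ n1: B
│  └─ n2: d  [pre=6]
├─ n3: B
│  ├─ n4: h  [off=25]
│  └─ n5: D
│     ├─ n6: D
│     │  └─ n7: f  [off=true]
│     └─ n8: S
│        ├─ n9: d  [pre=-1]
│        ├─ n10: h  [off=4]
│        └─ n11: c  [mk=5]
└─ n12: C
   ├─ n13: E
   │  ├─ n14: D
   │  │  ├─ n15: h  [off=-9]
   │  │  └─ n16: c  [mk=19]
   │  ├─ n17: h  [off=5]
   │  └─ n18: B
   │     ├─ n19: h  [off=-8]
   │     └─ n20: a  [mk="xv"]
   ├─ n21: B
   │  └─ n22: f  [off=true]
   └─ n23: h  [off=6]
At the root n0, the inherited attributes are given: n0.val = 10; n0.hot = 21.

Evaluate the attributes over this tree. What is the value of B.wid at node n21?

29

1. n0.val = 10  [given at root]
2. n0.hot = 21  [given at root]
3. n1.wid = 5  [5]
4. n2.pre = 6  [terminal]
5. n1.acc = false  [false]
6. n1.lab = 23  [d.pre + 17]
7. n3.wid = 25  [B₀.lab + S.val - 8]
8. n4.off = 25  [terminal]
9. n7.off = true  [terminal]
10. n6.lim = -4  [-4]
11. n6.key = 5  [5]
12. n8.val = 8  [D₁.key + 3]
13. n8.hot = 7  [D₁.lim + 11]
14. n9.pre = -1  [terminal]
15. n10.off = 4  [terminal]
16. n11.mk = 5  [terminal]
17. n8.live = "xp"  ["xp"]
18. n8.cnt = "ux"  ["ux"]
19. n5.lim = 18  [D₁.lim * -1 + 14]
20. n5.key = 18  [D₁.key + D₁.lim + 17]
21. n3.acc = true  [D.lim > 17]
22. n3.lab = 4  [h.off + B.wid - 46]
23. n12.key = -9  [S.val * -1 + 1]
24. n12.env = "nm"  ["nm"]
25. n13.wid = "ynm"  ["y" ++ C.env]
26. n15.off = -9  [terminal]
27. n16.mk = 19  [terminal]
28. n14.lim = 9  [c.mk - 10]
29. n14.key = 13  [h.off + c.mk + 3]
30. n17.off = 5  [terminal]
31. n18.wid = 11  [h.off + 6]
32. n19.off = -8  [terminal]
33. n20.mk = "xv"  [terminal]
34. n18.acc = true  [true]
35. n18.lab = 6  [len(a.mk) + 4]
36. n13.off = true  [B.acc == true]
37. n13.acc = false  [D.key > 13]
38. n13.live = 21  [len(E.wid) + 18]
39. n21.wid = 29  [(if E.acc then C.key else E.live) + 8]
40. n22.off = true  [terminal]
41. n21.acc = true  [B.wid > 28]
42. n21.lab = 16  [16]
43. n23.off = 6  [terminal]
44. n12.mk = true  [C.key > -10]
45. n0.live = "un"  ["un"]
46. n0.cnt = "kw"  ["kw"]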